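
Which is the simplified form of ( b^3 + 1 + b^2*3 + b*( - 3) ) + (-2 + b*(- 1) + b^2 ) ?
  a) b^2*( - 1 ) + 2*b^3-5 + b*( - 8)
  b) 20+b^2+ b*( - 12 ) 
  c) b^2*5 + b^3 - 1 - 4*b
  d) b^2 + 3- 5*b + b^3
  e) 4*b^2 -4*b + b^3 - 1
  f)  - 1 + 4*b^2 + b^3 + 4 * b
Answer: e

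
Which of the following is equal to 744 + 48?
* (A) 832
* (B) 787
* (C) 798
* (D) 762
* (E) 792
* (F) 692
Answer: E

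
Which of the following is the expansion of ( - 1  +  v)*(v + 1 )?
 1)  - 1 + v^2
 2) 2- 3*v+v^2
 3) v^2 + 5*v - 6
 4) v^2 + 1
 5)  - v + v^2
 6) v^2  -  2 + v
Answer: 1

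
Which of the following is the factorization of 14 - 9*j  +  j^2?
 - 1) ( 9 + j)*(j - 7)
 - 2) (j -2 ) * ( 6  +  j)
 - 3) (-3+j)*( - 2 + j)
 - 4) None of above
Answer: 4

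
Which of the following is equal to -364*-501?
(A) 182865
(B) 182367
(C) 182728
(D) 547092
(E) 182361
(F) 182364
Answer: F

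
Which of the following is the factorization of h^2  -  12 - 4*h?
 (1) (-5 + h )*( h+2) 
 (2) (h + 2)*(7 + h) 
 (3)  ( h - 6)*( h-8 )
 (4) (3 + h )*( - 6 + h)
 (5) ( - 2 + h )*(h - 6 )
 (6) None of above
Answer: 6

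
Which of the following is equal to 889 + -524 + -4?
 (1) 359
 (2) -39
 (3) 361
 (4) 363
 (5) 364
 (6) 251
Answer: 3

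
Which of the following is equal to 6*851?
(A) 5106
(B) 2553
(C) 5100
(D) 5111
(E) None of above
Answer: A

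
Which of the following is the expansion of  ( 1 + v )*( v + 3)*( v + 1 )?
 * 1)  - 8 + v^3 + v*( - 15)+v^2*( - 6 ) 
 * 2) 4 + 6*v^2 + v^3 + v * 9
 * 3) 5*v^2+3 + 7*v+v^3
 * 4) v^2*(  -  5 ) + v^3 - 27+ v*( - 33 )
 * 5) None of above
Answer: 3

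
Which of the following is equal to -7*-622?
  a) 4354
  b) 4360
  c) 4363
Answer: a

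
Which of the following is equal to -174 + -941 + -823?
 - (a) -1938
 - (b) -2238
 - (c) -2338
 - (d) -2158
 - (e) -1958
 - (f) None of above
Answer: a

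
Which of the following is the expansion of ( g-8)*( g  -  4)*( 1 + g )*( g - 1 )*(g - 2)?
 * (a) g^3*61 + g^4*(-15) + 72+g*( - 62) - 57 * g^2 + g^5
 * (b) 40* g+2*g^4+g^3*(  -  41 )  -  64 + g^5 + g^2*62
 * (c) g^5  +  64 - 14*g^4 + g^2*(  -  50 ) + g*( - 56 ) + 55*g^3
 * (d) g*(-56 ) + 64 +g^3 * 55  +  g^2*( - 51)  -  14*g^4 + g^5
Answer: c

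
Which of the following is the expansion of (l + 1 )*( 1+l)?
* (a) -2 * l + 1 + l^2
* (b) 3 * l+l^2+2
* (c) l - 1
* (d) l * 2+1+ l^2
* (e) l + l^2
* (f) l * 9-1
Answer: d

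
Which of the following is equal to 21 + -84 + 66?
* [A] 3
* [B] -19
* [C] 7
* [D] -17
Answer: A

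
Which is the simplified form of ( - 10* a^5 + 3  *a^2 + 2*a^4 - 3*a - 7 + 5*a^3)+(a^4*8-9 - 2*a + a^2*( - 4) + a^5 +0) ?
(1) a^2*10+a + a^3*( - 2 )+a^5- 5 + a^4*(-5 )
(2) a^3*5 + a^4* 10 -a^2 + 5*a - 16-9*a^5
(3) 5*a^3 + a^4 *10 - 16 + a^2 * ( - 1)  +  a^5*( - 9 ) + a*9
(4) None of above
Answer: 4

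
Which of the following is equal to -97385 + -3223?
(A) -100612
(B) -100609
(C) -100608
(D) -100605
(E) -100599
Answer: C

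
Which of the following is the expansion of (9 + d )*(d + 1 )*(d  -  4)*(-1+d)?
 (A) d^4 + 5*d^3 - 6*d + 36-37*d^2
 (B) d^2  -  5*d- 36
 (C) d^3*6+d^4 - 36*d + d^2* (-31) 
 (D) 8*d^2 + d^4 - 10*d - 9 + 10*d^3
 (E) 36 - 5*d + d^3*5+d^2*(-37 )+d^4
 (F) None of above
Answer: E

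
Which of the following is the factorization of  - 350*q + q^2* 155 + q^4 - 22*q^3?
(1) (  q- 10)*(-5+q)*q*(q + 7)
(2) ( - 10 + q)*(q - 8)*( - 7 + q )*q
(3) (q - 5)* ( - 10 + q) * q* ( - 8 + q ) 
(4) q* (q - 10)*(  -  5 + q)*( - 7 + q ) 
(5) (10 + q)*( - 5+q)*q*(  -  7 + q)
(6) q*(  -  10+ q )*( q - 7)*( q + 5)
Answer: 4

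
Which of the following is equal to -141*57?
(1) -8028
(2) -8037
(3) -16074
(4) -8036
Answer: 2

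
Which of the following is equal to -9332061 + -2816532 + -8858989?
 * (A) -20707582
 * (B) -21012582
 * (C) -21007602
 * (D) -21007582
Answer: D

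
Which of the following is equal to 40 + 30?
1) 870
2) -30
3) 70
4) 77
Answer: 3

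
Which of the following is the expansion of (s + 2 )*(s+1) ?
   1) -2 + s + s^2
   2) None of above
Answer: 2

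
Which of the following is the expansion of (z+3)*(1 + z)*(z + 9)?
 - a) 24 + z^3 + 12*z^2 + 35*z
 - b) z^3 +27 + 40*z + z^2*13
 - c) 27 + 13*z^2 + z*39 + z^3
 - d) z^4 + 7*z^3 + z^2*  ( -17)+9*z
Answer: c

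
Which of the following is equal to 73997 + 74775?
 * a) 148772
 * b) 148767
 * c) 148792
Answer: a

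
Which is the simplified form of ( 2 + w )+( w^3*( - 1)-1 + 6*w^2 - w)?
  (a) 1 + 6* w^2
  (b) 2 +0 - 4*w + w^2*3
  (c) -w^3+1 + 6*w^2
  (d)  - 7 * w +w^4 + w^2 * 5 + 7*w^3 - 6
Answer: c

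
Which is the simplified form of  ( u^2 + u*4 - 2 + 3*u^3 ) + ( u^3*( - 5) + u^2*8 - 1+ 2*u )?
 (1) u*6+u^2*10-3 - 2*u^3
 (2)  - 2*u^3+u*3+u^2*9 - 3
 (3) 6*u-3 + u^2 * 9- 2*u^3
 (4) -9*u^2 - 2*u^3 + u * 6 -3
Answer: 3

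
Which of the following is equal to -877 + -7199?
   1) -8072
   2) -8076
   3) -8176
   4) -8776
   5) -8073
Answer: 2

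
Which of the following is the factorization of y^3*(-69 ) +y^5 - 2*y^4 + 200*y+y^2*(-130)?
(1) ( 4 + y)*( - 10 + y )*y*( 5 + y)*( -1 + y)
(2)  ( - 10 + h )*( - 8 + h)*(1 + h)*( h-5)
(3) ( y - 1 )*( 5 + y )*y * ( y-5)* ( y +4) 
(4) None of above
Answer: 1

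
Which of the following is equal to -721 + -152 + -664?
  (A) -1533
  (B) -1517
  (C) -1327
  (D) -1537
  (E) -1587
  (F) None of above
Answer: D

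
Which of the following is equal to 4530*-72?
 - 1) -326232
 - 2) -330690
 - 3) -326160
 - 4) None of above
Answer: 3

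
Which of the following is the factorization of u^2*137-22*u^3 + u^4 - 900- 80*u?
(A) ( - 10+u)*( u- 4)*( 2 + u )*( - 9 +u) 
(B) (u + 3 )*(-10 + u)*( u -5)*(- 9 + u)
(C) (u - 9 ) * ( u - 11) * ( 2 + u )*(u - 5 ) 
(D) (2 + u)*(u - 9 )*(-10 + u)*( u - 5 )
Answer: D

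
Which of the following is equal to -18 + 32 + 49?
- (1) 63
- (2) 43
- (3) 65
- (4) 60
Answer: 1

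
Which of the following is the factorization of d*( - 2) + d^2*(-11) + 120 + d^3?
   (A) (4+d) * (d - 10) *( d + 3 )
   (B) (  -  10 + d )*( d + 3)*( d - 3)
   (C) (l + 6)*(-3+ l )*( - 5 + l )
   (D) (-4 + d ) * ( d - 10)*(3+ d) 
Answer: D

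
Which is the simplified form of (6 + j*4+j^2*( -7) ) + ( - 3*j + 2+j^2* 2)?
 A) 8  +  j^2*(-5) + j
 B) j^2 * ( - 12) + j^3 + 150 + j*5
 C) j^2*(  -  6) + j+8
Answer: A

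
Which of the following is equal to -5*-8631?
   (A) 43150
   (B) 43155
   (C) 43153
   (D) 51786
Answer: B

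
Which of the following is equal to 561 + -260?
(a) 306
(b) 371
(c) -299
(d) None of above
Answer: d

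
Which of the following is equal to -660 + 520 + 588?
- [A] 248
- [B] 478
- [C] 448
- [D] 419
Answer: C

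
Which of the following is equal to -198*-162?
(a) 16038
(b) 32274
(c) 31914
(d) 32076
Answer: d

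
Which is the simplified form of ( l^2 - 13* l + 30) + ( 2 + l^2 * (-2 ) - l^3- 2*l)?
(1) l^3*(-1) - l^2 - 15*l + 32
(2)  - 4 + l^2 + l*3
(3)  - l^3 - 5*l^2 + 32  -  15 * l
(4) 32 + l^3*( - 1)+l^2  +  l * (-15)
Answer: 1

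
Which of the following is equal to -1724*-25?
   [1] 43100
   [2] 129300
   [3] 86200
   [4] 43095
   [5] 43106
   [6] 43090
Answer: 1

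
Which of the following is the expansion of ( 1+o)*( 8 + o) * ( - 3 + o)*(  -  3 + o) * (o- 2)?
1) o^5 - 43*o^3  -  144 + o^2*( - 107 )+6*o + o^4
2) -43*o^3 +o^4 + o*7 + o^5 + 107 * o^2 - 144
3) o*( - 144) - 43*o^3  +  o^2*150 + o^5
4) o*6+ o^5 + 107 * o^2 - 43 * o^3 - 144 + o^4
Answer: 4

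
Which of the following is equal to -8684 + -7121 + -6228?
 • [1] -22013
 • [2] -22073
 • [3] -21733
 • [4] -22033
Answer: 4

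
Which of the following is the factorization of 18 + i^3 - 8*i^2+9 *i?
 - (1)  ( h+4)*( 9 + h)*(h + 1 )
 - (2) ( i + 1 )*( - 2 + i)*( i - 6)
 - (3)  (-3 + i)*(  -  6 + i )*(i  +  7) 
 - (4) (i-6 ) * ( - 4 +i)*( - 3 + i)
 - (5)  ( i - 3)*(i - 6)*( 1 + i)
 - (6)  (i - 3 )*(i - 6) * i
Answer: 5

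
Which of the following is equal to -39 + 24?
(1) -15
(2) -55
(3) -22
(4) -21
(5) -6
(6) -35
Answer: 1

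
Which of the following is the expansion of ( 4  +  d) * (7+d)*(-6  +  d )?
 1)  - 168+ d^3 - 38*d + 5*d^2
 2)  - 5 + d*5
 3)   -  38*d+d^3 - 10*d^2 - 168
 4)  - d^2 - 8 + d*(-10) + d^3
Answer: 1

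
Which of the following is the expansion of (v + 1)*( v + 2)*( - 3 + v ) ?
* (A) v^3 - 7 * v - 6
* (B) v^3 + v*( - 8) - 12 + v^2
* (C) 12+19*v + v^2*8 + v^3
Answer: A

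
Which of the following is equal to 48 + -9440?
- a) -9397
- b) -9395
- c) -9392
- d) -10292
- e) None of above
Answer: c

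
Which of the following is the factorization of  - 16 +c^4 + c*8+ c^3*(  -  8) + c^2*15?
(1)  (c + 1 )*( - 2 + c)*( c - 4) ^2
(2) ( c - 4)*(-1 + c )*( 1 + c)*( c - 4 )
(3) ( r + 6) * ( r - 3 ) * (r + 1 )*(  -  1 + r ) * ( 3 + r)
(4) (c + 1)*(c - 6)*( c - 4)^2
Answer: 2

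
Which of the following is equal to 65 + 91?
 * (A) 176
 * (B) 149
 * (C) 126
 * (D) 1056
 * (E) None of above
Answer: E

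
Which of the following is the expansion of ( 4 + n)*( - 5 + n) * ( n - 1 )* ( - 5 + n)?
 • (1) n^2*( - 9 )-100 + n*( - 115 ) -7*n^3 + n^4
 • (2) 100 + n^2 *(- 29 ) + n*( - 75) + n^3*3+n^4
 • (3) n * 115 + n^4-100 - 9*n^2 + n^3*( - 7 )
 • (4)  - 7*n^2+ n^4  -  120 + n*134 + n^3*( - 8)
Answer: 3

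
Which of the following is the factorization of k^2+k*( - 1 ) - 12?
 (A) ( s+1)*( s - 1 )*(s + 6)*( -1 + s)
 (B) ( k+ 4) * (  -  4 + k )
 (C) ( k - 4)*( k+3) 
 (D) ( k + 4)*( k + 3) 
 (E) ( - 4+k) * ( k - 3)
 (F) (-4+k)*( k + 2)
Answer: C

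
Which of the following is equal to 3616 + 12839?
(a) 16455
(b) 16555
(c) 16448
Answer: a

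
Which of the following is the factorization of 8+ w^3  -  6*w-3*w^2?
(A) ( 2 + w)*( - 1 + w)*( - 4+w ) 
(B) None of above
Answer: A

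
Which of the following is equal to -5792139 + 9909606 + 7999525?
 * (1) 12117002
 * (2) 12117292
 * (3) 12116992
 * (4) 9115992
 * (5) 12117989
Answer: 3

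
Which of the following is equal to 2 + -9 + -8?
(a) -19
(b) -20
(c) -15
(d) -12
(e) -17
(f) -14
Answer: c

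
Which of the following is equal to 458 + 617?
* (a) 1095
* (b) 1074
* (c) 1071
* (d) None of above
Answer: d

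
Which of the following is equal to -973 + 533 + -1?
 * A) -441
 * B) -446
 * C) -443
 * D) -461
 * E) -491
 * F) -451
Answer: A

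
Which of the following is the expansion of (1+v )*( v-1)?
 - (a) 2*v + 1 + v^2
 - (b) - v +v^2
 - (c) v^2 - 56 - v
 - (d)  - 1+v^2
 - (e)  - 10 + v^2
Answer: d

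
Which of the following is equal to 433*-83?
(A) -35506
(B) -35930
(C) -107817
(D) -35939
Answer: D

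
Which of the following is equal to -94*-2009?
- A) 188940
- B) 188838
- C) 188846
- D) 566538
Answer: C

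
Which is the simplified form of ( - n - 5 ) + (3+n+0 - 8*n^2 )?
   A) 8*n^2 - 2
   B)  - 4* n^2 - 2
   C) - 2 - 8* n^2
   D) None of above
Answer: C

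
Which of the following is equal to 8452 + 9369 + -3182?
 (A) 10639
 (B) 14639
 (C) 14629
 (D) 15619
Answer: B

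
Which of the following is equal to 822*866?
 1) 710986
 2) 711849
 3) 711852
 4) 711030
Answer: 3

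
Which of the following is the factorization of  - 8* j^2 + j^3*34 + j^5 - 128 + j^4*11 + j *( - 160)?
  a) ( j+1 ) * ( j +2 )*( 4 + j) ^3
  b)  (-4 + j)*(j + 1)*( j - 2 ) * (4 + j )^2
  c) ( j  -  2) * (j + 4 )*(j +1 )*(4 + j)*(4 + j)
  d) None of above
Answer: c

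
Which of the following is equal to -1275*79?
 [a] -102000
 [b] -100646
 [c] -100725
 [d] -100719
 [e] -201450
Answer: c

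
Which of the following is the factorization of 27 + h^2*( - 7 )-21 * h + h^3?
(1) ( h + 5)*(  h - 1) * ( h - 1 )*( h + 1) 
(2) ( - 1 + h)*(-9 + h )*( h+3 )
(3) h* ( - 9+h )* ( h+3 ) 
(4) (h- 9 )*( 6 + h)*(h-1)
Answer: 2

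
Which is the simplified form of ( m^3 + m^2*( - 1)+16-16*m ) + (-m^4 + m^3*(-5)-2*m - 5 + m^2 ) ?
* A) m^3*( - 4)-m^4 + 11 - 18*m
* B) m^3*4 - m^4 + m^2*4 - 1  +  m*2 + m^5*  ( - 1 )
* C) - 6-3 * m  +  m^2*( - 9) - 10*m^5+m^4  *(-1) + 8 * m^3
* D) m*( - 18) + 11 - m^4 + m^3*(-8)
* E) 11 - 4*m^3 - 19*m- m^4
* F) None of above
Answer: A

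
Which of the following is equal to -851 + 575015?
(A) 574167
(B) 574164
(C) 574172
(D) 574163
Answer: B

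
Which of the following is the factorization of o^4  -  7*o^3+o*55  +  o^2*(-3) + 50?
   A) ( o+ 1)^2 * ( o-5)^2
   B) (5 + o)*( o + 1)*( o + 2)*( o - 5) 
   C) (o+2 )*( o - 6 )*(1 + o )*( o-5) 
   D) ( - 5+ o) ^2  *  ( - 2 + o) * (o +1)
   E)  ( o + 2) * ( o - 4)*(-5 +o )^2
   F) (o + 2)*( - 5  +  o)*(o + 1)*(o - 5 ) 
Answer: F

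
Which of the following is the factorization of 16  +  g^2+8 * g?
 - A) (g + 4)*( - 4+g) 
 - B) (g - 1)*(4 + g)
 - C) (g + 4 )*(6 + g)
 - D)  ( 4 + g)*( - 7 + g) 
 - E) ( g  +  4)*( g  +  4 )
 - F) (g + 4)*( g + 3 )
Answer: E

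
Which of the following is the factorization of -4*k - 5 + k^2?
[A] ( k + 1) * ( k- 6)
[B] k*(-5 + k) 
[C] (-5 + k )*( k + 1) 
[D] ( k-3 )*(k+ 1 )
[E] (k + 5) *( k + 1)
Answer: C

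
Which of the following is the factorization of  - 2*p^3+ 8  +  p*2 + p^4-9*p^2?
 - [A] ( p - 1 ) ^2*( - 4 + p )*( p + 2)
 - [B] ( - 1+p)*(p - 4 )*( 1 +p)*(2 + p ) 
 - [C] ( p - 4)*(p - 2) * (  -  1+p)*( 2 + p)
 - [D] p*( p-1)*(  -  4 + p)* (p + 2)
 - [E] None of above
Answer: B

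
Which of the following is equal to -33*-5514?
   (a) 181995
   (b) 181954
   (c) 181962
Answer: c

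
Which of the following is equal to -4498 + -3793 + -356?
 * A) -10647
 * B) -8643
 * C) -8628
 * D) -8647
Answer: D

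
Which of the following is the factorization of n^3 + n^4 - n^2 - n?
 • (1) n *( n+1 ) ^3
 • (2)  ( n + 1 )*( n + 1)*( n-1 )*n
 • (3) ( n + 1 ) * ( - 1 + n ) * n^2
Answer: 2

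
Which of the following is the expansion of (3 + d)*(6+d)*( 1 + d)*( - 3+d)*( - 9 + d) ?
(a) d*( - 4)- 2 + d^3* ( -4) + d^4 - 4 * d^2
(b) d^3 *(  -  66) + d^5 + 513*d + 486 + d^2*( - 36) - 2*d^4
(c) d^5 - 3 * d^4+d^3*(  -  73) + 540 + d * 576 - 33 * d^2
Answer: b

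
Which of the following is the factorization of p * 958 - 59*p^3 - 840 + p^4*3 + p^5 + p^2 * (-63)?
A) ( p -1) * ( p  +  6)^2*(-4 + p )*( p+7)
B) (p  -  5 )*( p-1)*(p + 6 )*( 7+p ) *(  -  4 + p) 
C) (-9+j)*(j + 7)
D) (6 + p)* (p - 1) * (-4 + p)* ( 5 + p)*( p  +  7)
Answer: B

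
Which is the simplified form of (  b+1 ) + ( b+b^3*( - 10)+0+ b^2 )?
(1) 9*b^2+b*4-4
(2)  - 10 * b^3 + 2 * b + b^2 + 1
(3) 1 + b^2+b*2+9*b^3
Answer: 2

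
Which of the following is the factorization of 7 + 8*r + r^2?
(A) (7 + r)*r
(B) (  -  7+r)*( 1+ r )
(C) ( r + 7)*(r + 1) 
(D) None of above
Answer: C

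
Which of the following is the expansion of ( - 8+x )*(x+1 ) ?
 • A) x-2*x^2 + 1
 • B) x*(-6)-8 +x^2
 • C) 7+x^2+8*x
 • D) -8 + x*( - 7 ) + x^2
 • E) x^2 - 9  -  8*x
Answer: D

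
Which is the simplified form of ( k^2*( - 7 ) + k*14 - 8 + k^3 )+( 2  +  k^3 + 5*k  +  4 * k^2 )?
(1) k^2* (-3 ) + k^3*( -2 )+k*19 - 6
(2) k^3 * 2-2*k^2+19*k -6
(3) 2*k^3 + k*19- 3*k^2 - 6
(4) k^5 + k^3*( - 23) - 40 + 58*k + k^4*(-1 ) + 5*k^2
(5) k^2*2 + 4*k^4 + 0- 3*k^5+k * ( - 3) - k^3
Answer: 3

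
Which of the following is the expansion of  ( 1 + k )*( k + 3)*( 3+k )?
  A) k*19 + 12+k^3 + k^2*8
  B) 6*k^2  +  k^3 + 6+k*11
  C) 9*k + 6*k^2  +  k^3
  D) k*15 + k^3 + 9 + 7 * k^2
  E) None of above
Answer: D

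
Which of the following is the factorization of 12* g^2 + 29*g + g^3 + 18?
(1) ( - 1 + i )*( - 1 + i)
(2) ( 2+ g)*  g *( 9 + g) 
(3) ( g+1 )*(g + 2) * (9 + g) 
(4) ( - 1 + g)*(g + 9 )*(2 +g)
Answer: 3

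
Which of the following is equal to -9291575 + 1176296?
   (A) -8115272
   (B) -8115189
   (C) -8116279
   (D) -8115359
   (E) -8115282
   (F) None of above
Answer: F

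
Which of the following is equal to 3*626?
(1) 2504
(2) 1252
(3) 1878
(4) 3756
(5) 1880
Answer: 3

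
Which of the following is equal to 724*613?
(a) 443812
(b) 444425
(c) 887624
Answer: a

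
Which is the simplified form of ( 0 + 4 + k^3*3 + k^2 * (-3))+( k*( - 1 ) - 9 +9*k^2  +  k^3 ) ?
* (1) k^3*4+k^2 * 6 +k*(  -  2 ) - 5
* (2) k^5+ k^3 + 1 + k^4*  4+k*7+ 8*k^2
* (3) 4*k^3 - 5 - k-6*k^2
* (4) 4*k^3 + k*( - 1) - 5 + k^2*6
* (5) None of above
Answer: 4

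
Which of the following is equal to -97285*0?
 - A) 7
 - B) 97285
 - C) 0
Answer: C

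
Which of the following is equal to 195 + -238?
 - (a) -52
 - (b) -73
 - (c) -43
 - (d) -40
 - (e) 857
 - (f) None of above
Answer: c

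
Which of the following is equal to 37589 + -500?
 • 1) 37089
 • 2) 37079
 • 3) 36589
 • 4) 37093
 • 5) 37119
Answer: 1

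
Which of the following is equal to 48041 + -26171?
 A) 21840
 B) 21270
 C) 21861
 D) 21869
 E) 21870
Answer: E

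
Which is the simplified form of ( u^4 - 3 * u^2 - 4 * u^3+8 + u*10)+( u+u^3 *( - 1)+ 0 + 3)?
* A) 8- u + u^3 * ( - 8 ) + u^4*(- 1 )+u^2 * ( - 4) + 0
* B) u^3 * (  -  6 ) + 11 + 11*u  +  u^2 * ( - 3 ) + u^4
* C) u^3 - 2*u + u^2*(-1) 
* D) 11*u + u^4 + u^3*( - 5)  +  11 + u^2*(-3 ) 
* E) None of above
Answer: D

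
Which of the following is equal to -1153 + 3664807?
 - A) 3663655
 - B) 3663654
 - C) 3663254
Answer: B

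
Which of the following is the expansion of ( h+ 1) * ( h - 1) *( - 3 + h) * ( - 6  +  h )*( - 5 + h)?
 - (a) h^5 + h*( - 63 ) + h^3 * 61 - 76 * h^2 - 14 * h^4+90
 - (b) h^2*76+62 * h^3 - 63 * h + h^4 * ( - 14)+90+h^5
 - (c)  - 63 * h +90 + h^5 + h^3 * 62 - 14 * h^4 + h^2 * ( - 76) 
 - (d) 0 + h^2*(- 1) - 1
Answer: c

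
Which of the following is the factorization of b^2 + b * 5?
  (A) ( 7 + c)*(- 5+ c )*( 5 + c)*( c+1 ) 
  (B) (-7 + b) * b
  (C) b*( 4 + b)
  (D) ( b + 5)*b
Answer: D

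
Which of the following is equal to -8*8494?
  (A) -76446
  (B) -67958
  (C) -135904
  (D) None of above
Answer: D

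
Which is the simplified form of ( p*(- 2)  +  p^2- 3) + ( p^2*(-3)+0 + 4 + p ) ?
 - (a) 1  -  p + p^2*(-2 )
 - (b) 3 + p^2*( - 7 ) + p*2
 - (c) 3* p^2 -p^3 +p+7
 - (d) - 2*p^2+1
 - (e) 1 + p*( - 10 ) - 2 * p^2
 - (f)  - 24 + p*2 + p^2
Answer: a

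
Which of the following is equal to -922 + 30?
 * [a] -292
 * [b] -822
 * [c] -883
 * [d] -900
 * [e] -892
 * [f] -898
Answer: e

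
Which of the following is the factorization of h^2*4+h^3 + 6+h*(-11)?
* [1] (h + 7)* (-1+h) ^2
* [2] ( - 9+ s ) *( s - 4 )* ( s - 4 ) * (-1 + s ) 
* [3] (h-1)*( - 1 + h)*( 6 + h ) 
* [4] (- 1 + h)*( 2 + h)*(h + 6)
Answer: 3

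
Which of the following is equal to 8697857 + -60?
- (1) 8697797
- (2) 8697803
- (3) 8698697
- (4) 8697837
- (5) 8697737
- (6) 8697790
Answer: 1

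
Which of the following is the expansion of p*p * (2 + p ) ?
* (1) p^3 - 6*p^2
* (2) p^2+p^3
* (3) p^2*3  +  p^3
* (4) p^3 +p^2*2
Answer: 4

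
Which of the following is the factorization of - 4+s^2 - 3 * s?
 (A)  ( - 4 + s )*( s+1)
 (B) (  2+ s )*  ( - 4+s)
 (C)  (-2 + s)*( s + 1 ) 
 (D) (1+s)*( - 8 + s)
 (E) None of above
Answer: A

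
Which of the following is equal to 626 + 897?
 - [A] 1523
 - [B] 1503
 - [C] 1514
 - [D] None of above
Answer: A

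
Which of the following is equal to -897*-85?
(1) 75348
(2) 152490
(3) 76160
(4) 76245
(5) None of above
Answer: 4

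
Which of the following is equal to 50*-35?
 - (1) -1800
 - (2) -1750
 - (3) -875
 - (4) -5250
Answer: 2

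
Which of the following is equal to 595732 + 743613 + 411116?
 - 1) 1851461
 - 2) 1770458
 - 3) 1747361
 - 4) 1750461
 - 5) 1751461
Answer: 4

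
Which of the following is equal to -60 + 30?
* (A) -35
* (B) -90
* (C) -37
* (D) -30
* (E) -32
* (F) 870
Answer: D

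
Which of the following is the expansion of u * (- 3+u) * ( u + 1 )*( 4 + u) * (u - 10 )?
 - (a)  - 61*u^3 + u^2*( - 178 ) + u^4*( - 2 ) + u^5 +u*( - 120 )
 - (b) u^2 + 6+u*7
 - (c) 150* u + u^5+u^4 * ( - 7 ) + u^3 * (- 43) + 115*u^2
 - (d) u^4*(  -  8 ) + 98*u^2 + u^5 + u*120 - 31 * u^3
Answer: d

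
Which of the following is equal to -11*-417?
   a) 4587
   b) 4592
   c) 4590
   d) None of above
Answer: a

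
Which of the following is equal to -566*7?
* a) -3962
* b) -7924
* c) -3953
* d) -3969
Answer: a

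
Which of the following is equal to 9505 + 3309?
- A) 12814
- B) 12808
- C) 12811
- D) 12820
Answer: A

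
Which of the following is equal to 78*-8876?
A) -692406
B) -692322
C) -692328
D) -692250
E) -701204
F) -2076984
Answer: C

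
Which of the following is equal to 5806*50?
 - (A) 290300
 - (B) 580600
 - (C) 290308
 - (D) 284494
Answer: A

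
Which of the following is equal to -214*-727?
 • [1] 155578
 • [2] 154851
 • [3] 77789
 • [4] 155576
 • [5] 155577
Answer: 1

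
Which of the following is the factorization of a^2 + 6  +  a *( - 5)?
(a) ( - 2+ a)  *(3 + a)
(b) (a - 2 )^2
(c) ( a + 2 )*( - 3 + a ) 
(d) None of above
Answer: d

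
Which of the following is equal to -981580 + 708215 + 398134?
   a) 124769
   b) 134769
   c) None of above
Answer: a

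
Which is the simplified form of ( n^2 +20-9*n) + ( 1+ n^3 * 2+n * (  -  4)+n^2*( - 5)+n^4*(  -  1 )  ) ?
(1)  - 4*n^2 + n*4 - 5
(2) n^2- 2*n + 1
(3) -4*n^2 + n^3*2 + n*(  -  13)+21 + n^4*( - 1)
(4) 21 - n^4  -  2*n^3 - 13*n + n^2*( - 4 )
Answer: 3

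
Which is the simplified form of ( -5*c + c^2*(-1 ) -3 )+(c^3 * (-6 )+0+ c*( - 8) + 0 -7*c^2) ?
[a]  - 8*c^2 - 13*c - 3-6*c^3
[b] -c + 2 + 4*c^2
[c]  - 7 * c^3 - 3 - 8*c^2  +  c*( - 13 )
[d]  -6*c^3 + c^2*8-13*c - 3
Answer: a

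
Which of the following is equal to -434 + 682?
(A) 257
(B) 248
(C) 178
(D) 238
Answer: B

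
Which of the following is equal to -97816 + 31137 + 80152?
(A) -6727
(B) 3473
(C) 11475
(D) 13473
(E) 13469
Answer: D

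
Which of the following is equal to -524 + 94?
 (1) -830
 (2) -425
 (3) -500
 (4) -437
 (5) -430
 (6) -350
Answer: 5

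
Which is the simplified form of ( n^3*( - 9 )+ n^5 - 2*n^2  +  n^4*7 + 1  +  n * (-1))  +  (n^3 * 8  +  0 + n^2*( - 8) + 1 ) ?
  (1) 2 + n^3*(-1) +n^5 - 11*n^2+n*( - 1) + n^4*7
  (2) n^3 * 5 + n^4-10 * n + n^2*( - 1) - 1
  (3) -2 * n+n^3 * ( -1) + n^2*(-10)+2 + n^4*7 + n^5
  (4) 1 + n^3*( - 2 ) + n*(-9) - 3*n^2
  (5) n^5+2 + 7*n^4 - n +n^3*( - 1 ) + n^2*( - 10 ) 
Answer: 5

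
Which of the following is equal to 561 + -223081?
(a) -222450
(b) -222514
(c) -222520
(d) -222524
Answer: c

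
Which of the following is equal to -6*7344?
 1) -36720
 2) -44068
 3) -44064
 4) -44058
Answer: 3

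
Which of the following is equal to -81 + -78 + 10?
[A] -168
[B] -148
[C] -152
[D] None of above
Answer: D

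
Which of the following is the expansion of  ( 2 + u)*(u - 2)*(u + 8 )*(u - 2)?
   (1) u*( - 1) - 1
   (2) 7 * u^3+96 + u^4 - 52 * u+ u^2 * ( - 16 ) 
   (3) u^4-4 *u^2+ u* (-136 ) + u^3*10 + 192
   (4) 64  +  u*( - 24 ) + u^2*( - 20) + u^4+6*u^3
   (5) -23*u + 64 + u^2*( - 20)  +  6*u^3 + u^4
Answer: 4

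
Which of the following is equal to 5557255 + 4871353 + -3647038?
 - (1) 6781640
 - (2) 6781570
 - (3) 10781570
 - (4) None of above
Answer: 2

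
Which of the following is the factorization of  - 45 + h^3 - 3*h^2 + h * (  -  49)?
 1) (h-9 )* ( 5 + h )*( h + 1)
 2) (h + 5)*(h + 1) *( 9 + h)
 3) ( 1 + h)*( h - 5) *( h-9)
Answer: 1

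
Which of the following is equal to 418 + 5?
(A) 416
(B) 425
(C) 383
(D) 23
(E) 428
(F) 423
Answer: F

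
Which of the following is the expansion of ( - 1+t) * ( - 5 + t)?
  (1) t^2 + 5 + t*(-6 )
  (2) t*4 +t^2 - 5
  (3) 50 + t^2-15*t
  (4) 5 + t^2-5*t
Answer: 1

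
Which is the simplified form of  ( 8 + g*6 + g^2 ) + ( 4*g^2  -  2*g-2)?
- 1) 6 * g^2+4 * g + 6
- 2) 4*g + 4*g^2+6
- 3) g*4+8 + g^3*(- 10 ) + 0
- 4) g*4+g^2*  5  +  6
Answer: 4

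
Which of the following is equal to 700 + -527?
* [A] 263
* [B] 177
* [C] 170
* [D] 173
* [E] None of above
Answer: D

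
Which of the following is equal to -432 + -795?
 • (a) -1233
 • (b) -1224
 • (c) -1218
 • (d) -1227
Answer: d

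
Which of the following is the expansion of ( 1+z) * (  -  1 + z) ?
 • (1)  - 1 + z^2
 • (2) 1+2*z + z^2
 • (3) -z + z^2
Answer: 1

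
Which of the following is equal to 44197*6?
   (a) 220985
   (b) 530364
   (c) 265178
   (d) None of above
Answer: d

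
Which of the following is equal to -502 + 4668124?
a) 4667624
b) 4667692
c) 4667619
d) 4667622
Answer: d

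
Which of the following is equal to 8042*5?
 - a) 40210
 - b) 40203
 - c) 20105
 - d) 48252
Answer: a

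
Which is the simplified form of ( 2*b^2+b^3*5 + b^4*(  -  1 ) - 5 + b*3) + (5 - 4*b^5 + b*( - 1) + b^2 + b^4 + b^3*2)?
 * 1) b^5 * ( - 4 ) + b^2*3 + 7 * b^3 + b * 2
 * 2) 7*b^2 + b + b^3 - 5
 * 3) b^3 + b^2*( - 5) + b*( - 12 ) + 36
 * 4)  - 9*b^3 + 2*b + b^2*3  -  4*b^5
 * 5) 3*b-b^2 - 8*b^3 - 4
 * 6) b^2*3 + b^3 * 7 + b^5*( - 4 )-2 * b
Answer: 1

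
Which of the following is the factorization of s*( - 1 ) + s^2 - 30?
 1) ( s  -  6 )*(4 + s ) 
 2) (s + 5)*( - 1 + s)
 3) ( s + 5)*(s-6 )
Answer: 3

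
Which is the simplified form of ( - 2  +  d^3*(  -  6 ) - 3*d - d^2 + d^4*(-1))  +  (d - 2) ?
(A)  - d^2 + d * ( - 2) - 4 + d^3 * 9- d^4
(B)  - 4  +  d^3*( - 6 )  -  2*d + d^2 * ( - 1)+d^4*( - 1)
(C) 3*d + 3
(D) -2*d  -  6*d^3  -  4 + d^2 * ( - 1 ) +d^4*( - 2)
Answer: B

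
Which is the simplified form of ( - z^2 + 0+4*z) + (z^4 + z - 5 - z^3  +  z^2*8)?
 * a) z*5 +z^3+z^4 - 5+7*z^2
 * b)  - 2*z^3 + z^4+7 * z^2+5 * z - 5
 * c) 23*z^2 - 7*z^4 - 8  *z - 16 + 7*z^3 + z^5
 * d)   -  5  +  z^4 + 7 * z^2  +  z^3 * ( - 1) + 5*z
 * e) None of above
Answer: d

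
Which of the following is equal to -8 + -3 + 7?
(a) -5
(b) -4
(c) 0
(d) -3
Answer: b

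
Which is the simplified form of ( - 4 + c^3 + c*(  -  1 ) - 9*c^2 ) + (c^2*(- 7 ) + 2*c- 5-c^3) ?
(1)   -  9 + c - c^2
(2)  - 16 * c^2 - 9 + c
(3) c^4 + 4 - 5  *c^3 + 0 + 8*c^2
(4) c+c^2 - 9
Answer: 2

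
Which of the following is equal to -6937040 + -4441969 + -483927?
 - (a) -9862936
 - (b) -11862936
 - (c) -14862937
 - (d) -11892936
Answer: b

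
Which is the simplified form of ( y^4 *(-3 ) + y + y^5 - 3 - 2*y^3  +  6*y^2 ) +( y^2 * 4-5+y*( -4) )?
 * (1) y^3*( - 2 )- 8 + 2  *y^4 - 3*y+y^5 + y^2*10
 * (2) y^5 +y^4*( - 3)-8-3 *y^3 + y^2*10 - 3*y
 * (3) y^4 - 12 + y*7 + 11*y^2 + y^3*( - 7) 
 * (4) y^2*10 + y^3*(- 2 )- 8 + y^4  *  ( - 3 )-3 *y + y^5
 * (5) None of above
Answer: 4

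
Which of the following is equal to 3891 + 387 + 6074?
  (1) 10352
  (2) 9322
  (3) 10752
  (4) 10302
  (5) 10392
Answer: 1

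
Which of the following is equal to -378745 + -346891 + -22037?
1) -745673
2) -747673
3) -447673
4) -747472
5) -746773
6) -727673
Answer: 2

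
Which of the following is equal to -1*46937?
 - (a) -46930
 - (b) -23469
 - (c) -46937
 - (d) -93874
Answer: c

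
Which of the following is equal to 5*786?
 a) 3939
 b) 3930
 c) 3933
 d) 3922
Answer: b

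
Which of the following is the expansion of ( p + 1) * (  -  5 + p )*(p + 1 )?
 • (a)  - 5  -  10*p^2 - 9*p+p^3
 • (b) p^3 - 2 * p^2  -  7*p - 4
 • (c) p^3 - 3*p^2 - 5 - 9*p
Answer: c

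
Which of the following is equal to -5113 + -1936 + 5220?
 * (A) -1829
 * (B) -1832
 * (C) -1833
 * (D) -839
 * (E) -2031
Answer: A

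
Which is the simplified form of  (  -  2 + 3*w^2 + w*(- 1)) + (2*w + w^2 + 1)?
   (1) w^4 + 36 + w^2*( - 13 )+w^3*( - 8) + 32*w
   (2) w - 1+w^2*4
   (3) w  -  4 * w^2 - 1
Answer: 2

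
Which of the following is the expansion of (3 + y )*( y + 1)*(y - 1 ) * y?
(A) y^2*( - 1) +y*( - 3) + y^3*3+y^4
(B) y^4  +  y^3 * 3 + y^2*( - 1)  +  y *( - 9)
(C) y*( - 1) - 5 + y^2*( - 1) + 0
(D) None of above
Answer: A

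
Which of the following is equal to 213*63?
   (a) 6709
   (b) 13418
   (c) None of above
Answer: c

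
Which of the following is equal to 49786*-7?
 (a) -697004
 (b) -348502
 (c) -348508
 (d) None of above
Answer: b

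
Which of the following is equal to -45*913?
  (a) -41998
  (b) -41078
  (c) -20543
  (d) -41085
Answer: d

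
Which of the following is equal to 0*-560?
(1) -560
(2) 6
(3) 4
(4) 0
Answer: 4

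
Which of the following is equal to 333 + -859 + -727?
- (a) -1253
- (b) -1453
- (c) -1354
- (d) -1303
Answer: a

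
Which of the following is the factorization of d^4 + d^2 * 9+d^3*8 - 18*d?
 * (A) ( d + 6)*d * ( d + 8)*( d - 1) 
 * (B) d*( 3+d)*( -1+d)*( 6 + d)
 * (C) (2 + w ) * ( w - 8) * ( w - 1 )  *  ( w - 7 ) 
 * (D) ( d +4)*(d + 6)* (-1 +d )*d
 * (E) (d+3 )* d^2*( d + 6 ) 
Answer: B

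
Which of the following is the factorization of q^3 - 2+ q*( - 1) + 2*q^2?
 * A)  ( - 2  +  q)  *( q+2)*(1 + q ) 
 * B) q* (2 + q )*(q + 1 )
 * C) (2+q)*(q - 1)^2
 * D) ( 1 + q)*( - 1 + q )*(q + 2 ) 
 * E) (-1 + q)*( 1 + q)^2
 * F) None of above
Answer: D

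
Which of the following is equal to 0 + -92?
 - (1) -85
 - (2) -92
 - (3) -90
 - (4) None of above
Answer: 2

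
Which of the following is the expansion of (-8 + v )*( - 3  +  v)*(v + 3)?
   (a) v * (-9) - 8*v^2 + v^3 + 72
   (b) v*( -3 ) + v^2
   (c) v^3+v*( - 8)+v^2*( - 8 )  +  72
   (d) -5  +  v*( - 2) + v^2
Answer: a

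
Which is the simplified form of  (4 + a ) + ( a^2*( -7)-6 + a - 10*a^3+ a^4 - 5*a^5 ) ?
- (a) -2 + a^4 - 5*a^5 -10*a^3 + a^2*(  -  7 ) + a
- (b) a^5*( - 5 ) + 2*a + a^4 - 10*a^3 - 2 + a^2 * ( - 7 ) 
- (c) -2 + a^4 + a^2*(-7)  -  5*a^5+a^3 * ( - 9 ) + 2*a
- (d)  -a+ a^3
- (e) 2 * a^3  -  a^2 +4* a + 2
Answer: b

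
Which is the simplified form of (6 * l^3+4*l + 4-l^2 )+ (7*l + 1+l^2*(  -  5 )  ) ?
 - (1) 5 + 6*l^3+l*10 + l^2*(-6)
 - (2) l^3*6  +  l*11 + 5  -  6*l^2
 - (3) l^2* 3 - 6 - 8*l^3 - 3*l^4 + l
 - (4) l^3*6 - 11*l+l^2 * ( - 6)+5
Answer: 2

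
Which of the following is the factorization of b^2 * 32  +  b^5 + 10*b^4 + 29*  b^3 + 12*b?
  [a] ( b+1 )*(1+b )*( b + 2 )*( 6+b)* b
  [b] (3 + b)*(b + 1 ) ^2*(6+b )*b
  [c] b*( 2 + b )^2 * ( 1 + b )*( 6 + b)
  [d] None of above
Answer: a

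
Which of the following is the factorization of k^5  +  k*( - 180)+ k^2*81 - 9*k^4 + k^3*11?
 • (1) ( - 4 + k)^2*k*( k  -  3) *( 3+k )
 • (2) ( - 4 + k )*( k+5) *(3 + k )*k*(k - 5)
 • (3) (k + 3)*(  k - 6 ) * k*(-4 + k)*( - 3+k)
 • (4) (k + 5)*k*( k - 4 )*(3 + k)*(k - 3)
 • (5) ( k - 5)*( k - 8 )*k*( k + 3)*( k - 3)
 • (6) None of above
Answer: 6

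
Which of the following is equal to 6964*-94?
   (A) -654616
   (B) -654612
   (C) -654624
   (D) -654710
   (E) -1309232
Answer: A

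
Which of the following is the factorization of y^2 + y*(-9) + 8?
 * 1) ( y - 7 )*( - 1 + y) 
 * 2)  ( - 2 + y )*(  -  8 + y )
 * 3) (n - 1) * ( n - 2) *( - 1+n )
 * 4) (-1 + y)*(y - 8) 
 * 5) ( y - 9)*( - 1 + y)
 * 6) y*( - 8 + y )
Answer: 4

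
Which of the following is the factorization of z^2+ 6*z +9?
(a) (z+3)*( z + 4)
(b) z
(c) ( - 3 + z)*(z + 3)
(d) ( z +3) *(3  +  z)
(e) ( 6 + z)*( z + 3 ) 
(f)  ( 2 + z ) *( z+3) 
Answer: d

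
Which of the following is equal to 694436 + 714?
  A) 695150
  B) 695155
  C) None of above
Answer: A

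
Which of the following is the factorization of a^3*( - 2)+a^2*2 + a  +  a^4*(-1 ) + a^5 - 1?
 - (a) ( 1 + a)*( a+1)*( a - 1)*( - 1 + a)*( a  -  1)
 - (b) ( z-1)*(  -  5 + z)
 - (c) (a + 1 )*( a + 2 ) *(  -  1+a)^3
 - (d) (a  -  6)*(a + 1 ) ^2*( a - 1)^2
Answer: a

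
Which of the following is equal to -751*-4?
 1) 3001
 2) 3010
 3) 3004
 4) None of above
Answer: 3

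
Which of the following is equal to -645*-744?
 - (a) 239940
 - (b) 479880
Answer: b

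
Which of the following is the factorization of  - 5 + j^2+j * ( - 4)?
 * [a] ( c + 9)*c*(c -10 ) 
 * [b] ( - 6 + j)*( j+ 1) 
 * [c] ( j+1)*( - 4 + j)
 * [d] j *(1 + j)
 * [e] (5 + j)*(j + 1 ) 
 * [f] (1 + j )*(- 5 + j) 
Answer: f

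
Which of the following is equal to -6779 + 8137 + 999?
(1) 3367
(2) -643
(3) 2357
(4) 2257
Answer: 3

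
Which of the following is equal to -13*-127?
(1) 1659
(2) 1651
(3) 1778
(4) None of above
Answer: 2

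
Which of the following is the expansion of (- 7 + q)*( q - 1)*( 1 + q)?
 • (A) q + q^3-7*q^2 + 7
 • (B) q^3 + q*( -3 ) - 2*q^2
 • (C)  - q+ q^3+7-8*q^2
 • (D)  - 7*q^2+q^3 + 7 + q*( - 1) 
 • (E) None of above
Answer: D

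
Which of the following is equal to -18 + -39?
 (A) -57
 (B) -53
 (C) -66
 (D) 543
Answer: A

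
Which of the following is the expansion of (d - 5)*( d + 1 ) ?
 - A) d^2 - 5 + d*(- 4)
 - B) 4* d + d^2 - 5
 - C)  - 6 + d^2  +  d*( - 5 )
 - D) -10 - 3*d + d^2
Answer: A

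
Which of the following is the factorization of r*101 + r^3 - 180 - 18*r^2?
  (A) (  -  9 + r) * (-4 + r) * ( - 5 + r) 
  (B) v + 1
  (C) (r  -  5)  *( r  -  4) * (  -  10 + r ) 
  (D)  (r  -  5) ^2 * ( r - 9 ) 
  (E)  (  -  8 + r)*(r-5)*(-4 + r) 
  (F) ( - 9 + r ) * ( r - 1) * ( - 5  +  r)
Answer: A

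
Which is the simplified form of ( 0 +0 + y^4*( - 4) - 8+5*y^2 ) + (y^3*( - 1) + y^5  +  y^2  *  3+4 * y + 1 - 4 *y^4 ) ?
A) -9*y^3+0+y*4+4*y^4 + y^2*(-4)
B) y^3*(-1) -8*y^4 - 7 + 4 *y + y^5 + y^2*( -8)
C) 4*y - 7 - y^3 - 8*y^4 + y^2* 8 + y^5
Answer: C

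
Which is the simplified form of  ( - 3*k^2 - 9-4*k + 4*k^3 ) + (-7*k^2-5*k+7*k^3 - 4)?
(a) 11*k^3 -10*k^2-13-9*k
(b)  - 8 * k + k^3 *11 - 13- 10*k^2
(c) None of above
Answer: a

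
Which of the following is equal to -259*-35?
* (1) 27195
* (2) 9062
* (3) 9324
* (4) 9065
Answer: 4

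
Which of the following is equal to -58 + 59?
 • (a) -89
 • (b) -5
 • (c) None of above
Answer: c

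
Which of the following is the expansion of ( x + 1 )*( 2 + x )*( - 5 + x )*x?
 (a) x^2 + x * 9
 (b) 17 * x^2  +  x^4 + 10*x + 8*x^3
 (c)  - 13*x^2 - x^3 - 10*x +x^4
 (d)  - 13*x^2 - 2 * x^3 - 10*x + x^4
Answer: d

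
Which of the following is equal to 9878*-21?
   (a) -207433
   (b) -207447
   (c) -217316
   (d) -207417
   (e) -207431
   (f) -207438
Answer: f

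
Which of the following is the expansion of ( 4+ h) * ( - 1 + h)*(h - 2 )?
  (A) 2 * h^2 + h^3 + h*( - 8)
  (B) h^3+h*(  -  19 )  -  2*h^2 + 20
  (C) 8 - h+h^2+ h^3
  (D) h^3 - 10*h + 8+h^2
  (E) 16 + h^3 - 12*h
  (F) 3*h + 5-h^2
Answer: D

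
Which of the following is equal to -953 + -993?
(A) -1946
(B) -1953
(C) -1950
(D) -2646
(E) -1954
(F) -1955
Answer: A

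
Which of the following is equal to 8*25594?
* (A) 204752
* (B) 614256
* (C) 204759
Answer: A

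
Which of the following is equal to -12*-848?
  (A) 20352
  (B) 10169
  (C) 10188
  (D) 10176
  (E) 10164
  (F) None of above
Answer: D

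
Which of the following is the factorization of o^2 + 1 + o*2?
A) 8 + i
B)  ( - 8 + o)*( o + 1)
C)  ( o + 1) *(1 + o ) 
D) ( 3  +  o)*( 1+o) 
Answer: C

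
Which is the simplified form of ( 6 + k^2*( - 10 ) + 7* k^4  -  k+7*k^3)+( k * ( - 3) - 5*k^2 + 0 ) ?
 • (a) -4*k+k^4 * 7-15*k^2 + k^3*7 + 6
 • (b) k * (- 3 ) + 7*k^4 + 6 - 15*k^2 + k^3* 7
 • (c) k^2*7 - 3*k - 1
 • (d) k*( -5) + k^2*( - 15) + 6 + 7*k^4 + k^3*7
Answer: a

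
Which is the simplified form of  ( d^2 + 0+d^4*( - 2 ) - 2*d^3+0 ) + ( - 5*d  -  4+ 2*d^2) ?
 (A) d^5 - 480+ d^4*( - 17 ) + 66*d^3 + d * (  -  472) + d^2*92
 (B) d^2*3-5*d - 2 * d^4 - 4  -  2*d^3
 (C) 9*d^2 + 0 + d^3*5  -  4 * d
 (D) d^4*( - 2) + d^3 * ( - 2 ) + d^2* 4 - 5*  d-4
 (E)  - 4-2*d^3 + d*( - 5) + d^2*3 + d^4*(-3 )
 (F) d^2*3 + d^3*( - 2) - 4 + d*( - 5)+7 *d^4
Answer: B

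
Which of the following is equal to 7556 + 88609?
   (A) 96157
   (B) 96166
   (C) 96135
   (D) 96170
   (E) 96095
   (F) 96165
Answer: F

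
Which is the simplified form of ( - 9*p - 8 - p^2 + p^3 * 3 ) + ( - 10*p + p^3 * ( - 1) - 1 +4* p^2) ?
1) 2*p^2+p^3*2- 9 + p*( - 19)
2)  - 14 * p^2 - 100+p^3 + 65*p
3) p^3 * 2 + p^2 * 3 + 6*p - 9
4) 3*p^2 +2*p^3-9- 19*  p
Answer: 4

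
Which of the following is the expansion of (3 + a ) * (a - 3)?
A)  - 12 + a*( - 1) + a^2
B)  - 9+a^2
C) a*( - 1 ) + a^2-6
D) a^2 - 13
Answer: B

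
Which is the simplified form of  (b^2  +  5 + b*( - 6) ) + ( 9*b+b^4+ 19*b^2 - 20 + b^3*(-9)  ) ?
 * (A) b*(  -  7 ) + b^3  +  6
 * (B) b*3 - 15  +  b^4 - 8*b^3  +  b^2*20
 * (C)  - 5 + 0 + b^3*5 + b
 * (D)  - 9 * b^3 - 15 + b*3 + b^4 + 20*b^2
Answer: D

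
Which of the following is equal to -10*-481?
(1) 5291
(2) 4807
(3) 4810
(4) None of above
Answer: 3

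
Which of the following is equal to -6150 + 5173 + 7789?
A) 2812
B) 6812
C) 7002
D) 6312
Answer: B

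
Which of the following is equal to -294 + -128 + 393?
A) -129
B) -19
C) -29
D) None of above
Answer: C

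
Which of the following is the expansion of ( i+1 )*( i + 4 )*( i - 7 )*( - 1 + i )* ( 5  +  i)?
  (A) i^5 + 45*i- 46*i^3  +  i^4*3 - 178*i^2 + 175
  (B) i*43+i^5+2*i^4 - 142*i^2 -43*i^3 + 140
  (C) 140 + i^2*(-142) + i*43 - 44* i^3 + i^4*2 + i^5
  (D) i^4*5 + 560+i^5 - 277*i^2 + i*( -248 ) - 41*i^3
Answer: C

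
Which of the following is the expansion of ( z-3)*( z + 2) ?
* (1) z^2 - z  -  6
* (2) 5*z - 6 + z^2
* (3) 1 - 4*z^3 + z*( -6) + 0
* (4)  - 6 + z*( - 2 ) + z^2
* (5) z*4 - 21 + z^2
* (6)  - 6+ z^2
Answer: 1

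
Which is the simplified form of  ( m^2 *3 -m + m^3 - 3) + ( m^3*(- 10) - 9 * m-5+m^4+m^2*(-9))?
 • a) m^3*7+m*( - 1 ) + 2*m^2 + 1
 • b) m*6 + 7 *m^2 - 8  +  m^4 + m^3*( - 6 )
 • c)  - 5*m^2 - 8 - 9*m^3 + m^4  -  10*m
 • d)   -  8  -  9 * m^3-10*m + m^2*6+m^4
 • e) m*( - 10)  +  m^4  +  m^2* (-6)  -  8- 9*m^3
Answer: e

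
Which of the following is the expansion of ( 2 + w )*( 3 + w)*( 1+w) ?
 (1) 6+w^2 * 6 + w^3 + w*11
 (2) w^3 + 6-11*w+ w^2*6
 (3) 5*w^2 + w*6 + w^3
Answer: 1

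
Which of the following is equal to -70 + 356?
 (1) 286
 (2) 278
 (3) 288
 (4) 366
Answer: 1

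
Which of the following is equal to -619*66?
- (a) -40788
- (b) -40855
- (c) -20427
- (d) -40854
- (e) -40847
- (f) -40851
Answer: d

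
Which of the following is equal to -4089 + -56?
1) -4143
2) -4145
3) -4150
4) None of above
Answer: 2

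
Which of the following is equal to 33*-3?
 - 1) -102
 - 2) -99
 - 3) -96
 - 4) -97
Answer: 2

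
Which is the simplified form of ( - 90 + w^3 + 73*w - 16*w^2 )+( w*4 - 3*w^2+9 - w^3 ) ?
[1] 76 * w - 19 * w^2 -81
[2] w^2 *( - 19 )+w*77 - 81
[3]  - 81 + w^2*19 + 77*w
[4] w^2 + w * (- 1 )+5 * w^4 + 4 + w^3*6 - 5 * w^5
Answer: 2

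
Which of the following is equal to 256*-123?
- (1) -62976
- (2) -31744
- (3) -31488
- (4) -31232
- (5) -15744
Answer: 3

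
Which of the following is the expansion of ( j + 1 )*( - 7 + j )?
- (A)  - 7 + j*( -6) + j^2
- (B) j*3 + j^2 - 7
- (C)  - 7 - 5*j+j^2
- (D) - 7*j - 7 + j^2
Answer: A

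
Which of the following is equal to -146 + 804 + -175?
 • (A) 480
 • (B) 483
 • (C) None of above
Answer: B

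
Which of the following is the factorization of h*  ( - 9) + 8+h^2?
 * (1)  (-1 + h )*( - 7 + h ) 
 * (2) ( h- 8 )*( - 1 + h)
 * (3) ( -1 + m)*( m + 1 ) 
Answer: 2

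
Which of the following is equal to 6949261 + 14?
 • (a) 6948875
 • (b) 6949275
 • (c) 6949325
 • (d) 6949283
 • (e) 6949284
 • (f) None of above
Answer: b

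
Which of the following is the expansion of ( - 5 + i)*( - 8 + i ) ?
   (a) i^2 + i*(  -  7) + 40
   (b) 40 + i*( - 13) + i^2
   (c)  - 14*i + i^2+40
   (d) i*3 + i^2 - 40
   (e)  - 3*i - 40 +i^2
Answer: b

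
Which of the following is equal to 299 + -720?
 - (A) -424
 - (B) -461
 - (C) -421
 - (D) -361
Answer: C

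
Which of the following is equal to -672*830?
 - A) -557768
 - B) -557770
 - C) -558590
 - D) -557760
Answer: D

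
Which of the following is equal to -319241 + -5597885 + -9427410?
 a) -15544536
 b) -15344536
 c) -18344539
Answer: b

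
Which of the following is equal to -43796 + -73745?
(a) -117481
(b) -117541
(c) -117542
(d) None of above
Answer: b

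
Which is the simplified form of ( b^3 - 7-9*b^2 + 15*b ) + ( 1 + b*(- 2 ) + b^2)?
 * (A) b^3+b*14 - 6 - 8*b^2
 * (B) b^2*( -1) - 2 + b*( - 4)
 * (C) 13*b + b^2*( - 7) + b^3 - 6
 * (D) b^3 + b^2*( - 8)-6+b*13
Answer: D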